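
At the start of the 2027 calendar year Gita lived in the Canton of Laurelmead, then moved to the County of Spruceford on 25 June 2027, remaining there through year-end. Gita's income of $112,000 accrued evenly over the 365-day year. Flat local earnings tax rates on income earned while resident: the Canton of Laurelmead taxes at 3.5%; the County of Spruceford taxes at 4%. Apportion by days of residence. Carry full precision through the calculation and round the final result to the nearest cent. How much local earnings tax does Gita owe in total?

The Canton of Laurelmead, 1 January – 24 June 2027: 175 days → $112,000 × 3.5% × 175/365 = $1,879.4521
The County of Spruceford, 25 June – 31 December 2027: 190 days → $112,000 × 4% × 190/365 = $2,332.0548
Total = $4,211.5068

$4,211.51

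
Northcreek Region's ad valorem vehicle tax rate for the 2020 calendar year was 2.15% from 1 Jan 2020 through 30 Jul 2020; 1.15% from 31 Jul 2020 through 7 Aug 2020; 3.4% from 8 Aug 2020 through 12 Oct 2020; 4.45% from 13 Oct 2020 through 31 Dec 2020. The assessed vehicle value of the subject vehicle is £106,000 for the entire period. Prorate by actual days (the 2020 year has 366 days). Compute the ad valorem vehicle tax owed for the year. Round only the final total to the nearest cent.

£3,027.66

1 Jan – 30 Jul 2020: 212 days at 2.15% → £106,000 × 2.15% × 212/366 = £1,320.0765
31 Jul – 7 Aug 2020: 8 days at 1.15% → £106,000 × 1.15% × 8/366 = £26.6448
8 Aug – 12 Oct 2020: 66 days at 3.4% → £106,000 × 3.4% × 66/366 = £649.9016
13 Oct – 31 Dec 2020: 80 days at 4.45% → £106,000 × 4.45% × 80/366 = £1,031.0383
Total = £3,027.6612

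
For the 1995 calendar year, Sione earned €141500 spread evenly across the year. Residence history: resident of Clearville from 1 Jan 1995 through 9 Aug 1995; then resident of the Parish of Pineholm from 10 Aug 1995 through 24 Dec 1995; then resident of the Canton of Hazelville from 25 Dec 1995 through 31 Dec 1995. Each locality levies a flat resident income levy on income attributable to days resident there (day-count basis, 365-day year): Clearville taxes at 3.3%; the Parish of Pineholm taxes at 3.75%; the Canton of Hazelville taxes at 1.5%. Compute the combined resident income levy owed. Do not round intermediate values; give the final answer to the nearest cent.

€4859.65

Clearville, 1 Jan – 9 Aug 1995: 221 days → €141500 × 3.3% × 221/365 = €2827.2863
The Parish of Pineholm, 10 Aug – 24 Dec 1995: 137 days → €141500 × 3.75% × 137/365 = €1991.6610
The Canton of Hazelville, 25 Dec – 31 Dec 1995: 7 days → €141500 × 1.5% × 7/365 = €40.7055
Total = €4859.6527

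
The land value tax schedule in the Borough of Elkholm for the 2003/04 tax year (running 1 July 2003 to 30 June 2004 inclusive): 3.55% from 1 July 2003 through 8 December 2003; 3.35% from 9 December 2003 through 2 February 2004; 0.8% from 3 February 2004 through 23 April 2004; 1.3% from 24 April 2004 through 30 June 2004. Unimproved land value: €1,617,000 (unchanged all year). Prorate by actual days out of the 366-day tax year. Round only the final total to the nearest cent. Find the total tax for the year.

€40,307.92

1 July – 8 December 2003: 161 days at 3.55% → €1,617,000 × 3.55% × 161/366 = €25,251.2664
9 December 2003 – 2 February 2004: 56 days at 3.35% → €1,617,000 × 3.35% × 56/366 = €8,288.2295
3 February – 23 April 2004: 81 days at 0.8% → €1,617,000 × 0.8% × 81/366 = €2,862.8852
24 April – 30 June 2004: 68 days at 1.3% → €1,617,000 × 1.3% × 68/366 = €3,905.5410
Total = €40,307.9221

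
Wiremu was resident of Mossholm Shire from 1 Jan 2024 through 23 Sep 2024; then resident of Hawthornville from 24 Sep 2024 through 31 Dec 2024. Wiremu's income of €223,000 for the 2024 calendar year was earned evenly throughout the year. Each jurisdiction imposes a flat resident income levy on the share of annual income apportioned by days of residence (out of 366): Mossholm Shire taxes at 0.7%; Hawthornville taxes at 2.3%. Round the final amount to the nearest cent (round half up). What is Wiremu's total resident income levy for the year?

Mossholm Shire, 1 Jan – 23 Sep 2024: 267 days → €223,000 × 0.7% × 267/366 = €1,138.7623
Hawthornville, 24 Sep – 31 Dec 2024: 99 days → €223,000 × 2.3% × 99/366 = €1,387.3525
Total = €2,526.1148

€2,526.11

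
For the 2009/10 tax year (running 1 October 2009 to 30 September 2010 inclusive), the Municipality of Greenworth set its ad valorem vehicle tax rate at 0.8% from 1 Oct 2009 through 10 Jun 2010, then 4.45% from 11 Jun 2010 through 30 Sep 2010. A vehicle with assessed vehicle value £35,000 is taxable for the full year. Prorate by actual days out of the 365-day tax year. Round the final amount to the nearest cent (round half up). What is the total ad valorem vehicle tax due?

1 Oct 2009 – 10 Jun 2010: 253 days at 0.8% → £35,000 × 0.8% × 253/365 = £194.0822
11 Jun – 30 Sep 2010: 112 days at 4.45% → £35,000 × 4.45% × 112/365 = £477.9178
Total = £672.0000

£672.00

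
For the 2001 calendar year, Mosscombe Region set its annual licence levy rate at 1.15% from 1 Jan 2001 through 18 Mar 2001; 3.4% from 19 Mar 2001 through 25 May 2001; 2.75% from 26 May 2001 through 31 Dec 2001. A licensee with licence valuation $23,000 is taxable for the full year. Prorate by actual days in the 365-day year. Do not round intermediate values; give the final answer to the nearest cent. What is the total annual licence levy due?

$582.72

1 Jan – 18 Mar 2001: 77 days at 1.15% → $23,000 × 1.15% × 77/365 = $55.7986
19 Mar – 25 May 2001: 68 days at 3.4% → $23,000 × 3.4% × 68/365 = $145.6877
26 May – 31 Dec 2001: 220 days at 2.75% → $23,000 × 2.75% × 220/365 = $381.2329
Total = $582.7192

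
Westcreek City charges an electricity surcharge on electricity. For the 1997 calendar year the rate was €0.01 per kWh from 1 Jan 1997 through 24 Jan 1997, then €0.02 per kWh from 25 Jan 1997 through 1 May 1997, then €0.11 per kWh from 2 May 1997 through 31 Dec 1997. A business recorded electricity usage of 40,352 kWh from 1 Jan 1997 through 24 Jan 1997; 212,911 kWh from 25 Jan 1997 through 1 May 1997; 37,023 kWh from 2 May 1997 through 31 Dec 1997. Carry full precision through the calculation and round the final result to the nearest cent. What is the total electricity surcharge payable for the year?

€8734.27

1 Jan – 24 Jan 1997: 40,352 kWh at €0.01/kWh → €403.52
25 Jan – 1 May 1997: 212,911 kWh at €0.02/kWh → €4258.22
2 May – 31 Dec 1997: 37,023 kWh at €0.11/kWh → €4072.53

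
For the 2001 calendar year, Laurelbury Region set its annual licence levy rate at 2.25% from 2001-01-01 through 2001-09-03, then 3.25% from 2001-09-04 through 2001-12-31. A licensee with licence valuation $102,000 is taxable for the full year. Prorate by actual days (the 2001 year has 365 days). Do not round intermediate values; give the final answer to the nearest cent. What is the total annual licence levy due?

$2,627.55

2001-01-01 to 2001-09-03: 246 days at 2.25% → $102,000 × 2.25% × 246/365 = $1,546.7671
2001-09-04 to 2001-12-31: 119 days at 3.25% → $102,000 × 3.25% × 119/365 = $1,080.7808
Total = $2,627.5479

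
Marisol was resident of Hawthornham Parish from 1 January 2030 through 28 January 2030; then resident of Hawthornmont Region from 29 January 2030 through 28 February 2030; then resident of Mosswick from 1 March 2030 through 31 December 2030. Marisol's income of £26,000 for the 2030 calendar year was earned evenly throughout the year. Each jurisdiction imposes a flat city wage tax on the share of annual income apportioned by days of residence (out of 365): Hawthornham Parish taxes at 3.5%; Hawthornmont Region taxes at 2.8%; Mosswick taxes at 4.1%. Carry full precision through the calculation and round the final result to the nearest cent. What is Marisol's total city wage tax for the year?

£1,025.33

Hawthornham Parish, 1 January – 28 January 2030: 28 days → £26,000 × 3.5% × 28/365 = £69.8082
Hawthornmont Region, 29 January – 28 February 2030: 31 days → £26,000 × 2.8% × 31/365 = £61.8301
Mosswick, 1 March – 31 December 2030: 306 days → £26,000 × 4.1% × 306/365 = £893.6877
Total = £1,025.3260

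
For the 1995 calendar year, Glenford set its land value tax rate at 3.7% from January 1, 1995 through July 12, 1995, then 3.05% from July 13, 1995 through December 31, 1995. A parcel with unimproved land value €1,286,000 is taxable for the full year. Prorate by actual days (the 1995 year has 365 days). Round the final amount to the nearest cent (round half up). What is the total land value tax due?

€43,642.96

January 1 – July 12, 1995: 193 days at 3.7% → €1,286,000 × 3.7% × 193/365 = €25,159.7973
July 13 – December 31, 1995: 172 days at 3.05% → €1,286,000 × 3.05% × 172/365 = €18,483.1671
Total = €43,642.9644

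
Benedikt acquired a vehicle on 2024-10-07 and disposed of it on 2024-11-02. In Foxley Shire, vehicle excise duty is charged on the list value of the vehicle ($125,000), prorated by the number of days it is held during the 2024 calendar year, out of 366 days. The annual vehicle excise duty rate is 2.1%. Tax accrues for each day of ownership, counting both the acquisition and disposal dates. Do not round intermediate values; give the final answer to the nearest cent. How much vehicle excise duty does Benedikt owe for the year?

$193.65

Days held (2024-10-07 to 2024-11-02): 27 out of 366
Tax = $125,000 × 2.1% × 27/366 = $193.6475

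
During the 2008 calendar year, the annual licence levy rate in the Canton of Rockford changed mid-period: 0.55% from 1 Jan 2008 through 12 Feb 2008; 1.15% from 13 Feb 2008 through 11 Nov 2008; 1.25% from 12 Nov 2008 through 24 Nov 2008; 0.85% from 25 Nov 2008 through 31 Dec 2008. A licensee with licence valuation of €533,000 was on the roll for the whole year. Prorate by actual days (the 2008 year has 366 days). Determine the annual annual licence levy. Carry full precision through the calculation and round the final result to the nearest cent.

1 Jan – 12 Feb 2008: 43 days at 0.55% → €533,000 × 0.55% × 43/366 = €344.4112
13 Feb – 11 Nov 2008: 273 days at 1.15% → €533,000 × 1.15% × 273/366 = €4,572.0041
12 Nov – 24 Nov 2008: 13 days at 1.25% → €533,000 × 1.25% × 13/366 = €236.6462
25 Nov – 31 Dec 2008: 37 days at 0.85% → €533,000 × 0.85% × 37/366 = €458.0014
Total = €5,611.0628

€5,611.06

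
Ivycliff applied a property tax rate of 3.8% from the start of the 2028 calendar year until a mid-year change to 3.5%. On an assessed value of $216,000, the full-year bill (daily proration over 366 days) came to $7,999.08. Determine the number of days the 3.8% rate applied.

248 days

Let d = days at the first rate; then 366 − d days at the second rate.
$216,000 × [3.8%·d + 3.5%·(366−d)] / 366 = $7,999.08
Solving gives d = 248, so the new rate took effect on 5 September 2028.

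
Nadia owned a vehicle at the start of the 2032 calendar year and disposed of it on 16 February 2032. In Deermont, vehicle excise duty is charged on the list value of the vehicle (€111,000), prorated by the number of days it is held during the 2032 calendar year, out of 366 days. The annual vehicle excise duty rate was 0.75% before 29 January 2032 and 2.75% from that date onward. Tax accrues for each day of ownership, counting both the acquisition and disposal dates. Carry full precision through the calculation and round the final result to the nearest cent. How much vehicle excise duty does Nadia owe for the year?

€222.15

1 January – 28 January 2032: 28 days at 0.75% → €111,000 × 0.75% × 28/366 = €63.6885
29 January – 16 February 2032: 19 days at 2.75% → €111,000 × 2.75% × 19/366 = €158.4631
Total = €222.1516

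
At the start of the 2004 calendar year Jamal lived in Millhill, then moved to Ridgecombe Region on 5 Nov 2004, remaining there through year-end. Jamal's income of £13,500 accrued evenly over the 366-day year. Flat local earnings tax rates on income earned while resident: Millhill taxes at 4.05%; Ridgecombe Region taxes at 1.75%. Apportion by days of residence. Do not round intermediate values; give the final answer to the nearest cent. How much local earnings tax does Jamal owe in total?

Millhill, 1 Jan – 4 Nov 2004: 309 days → £13,500 × 4.05% × 309/366 = £461.6004
Ridgecombe Region, 5 Nov – 31 Dec 2004: 57 days → £13,500 × 1.75% × 57/366 = £36.7930
Total = £498.3934

£498.39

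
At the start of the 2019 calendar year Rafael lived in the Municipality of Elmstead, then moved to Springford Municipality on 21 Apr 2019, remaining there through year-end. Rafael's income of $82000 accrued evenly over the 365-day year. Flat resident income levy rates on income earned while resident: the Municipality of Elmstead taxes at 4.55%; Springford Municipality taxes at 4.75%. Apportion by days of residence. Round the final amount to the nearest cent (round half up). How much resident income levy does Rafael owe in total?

The Municipality of Elmstead, 1 Jan – 20 Apr 2019: 110 days → $82000 × 4.55% × 110/365 = $1124.4110
Springford Municipality, 21 Apr – 31 Dec 2019: 255 days → $82000 × 4.75% × 255/365 = $2721.1644
Total = $3845.5753

$3845.58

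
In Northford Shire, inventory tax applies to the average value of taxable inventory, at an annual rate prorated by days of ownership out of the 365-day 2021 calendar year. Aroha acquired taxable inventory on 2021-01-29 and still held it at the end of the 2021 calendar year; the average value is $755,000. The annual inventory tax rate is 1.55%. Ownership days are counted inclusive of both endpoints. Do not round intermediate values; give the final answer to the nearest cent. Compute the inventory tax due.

$10,804.77

Days held (2021-01-29 to 2021-12-31): 337 out of 365
Tax = $755,000 × 1.55% × 337/365 = $10,804.7740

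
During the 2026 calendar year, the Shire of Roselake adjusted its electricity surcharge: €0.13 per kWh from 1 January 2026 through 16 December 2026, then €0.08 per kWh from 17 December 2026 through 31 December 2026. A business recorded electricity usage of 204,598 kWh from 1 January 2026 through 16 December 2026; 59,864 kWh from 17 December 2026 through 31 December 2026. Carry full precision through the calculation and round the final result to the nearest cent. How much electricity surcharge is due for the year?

1 January – 16 December 2026: 204,598 kWh at €0.13/kWh → €26597.74
17 December – 31 December 2026: 59,864 kWh at €0.08/kWh → €4789.12

€31386.86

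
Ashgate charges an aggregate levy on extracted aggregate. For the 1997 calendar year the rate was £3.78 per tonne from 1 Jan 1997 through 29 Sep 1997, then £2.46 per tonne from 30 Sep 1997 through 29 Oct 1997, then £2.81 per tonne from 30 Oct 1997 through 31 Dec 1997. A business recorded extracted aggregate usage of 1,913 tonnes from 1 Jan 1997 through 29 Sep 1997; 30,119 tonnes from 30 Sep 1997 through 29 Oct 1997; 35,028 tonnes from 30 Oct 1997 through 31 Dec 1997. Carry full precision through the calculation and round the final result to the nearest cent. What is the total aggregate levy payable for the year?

£179,752.56

1 Jan – 29 Sep 1997: 1,913 tonnes at £3.78/tonne → £7,231.14
30 Sep – 29 Oct 1997: 30,119 tonnes at £2.46/tonne → £74,092.74
30 Oct – 31 Dec 1997: 35,028 tonnes at £2.81/tonne → £98,428.68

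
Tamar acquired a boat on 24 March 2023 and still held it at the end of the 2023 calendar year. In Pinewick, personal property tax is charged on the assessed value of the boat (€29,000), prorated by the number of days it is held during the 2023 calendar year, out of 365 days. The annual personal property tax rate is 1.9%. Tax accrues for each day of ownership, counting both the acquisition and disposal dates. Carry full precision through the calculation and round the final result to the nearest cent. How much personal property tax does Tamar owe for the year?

€427.21

Days held (24 March – 31 December 2023): 283 out of 365
Tax = €29,000 × 1.9% × 283/365 = €427.2137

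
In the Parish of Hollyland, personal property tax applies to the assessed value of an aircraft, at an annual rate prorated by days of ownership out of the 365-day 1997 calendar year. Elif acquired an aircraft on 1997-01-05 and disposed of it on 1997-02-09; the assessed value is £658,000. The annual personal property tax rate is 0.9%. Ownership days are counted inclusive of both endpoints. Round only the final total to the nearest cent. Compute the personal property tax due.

£584.09

Days held (1997-01-05 to 1997-02-09): 36 out of 365
Tax = £658,000 × 0.9% × 36/365 = £584.0877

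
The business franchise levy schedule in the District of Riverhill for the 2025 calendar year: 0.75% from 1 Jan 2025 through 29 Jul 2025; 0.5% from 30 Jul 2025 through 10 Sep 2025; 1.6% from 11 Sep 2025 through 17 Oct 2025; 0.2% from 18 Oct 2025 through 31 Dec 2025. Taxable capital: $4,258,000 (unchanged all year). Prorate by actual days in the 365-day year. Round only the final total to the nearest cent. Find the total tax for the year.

1 Jan – 29 Jul 2025: 210 days at 0.75% → $4,258,000 × 0.75% × 210/365 = $18,373.5616
30 Jul – 10 Sep 2025: 43 days at 0.5% → $4,258,000 × 0.5% × 43/365 = $2,508.1370
11 Sep – 17 Oct 2025: 37 days at 1.6% → $4,258,000 × 1.6% × 37/365 = $6,906.1260
18 Oct – 31 Dec 2025: 75 days at 0.2% → $4,258,000 × 0.2% × 75/365 = $1,749.8630
Total = $29,537.6877

$29,537.69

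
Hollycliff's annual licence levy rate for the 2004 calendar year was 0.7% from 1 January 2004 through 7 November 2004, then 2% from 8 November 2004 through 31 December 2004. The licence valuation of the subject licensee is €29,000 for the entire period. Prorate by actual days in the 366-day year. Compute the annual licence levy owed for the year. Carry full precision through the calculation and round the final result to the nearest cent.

1 January – 7 November 2004: 312 days at 0.7% → €29,000 × 0.7% × 312/366 = €173.0492
8 November – 31 December 2004: 54 days at 2% → €29,000 × 2% × 54/366 = €85.5738
Total = €258.6230

€258.62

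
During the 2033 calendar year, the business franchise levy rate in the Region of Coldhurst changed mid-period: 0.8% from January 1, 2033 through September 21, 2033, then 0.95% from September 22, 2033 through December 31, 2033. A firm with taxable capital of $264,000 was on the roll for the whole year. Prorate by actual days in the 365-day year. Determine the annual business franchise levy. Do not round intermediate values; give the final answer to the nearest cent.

$2,221.58

January 1 – September 21, 2033: 264 days at 0.8% → $264,000 × 0.8% × 264/365 = $1,527.5836
September 22 – December 31, 2033: 101 days at 0.95% → $264,000 × 0.95% × 101/365 = $693.9945
Total = $2,221.5781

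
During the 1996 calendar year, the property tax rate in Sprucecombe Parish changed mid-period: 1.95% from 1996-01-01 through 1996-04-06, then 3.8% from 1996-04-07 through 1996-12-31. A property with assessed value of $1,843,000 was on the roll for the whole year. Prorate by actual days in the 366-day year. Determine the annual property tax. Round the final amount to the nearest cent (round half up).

$60,997.76

1996-01-01 to 1996-04-06: 97 days at 1.95% → $1,843,000 × 1.95% × 97/366 = $9,524.6844
1996-04-07 to 1996-12-31: 269 days at 3.8% → $1,843,000 × 3.8% × 269/366 = $51,473.0765
Total = $60,997.7609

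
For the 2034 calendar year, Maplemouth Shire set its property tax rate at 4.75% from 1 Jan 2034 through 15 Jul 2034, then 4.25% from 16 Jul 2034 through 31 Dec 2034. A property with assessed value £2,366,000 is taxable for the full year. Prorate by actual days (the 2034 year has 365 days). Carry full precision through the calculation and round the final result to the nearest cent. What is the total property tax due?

1 Jan – 15 Jul 2034: 196 days at 4.75% → £2,366,000 × 4.75% × 196/365 = £60,349.2055
16 Jul – 31 Dec 2034: 169 days at 4.25% → £2,366,000 × 4.25% × 169/365 = £46,558.3425
Total = £106,907.5479

£106,907.55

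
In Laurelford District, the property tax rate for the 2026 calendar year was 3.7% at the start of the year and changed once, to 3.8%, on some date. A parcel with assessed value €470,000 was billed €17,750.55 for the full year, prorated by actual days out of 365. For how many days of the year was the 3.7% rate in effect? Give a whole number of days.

Let d = days at the first rate; then 365 − d days at the second rate.
€470,000 × [3.7%·d + 3.8%·(365−d)] / 365 = €17,750.55
Solving gives d = 85, so the new rate took effect on March 27, 2026.

85 days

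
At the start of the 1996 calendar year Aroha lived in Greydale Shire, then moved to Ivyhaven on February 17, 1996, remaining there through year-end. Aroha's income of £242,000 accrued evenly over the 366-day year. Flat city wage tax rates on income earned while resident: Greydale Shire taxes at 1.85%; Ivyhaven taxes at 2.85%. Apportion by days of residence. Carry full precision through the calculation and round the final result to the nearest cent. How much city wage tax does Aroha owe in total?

Greydale Shire, January 1 – February 16, 1996: 47 days → £242,000 × 1.85% × 47/366 = £574.9153
Ivyhaven, February 17 – December 31, 1996: 319 days → £242,000 × 2.85% × 319/366 = £6,011.3197
Total = £6,586.2350

£6,586.23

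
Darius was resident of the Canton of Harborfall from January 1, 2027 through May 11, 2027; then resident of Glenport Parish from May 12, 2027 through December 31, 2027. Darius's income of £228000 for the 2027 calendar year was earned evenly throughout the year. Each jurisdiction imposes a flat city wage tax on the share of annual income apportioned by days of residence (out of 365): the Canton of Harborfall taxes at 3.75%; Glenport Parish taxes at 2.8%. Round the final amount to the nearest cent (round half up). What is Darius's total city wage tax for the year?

£7161.39

The Canton of Harborfall, January 1 – May 11, 2027: 131 days → £228000 × 3.75% × 131/365 = £3068.6301
Glenport Parish, May 12 – December 31, 2027: 234 days → £228000 × 2.8% × 234/365 = £4092.7562
Total = £7161.3863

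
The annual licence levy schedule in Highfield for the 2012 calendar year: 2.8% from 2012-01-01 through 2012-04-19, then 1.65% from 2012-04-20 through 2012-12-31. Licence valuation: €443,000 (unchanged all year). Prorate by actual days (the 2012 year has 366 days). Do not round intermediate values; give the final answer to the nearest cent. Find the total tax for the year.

2012-01-01 to 2012-04-19: 110 days at 2.8% → €443,000 × 2.8% × 110/366 = €3,727.9781
2012-04-20 to 2012-12-31: 256 days at 1.65% → €443,000 × 1.65% × 256/366 = €5,112.6557
Total = €8,840.6339

€8,840.63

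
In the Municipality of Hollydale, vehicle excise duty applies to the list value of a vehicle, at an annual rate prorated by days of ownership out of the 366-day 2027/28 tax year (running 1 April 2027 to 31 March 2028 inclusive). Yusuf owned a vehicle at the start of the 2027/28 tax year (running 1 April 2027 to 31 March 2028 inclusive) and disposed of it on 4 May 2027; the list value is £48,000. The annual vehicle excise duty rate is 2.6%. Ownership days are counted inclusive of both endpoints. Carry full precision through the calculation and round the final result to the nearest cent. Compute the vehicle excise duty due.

Days held (1 Apr – 4 May 2027): 34 out of 366
Tax = £48,000 × 2.6% × 34/366 = £115.9344

£115.93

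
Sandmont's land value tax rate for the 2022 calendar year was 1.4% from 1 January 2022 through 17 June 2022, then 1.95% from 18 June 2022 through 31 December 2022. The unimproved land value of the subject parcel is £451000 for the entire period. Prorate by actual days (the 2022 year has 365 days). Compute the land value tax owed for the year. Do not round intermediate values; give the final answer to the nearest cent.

1 January – 17 June 2022: 168 days at 1.4% → £451000 × 1.4% × 168/365 = £2906.1699
18 June – 31 December 2022: 197 days at 1.95% → £451000 × 1.95% × 197/365 = £4746.6205
Total = £7652.7904

£7652.79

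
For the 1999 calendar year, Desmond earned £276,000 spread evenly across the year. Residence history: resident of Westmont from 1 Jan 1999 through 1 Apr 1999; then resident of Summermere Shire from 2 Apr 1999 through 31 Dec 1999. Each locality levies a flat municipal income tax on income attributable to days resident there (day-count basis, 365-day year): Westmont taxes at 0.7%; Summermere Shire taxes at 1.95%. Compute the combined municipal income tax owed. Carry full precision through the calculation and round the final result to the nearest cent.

Westmont, 1 Jan – 1 Apr 1999: 91 days → £276,000 × 0.7% × 91/365 = £481.6767
Summermere Shire, 2 Apr – 31 Dec 1999: 274 days → £276,000 × 1.95% × 274/365 = £4,040.1863
Total = £4,521.8630

£4,521.86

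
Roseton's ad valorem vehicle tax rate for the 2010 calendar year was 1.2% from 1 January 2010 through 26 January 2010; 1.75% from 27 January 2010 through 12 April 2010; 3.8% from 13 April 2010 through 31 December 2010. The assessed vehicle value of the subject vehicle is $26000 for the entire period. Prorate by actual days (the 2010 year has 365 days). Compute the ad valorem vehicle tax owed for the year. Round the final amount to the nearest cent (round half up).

$828.87

1 January – 26 January 2010: 26 days at 1.2% → $26000 × 1.2% × 26/365 = $22.2247
27 January – 12 April 2010: 76 days at 1.75% → $26000 × 1.75% × 76/365 = $94.7397
13 April – 31 December 2010: 263 days at 3.8% → $26000 × 3.8% × 263/365 = $711.9014
Total = $828.8658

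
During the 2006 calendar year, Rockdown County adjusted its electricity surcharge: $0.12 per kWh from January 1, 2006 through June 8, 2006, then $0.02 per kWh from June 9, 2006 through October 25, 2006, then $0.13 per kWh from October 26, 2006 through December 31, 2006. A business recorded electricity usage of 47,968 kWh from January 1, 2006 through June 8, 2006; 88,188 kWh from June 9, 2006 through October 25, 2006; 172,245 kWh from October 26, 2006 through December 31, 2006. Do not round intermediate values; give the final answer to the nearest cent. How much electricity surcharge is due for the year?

January 1 – June 8, 2006: 47,968 kWh at $0.12/kWh → $5756.16
June 9 – October 25, 2006: 88,188 kWh at $0.02/kWh → $1763.76
October 26 – December 31, 2006: 172,245 kWh at $0.13/kWh → $22391.85

$29911.77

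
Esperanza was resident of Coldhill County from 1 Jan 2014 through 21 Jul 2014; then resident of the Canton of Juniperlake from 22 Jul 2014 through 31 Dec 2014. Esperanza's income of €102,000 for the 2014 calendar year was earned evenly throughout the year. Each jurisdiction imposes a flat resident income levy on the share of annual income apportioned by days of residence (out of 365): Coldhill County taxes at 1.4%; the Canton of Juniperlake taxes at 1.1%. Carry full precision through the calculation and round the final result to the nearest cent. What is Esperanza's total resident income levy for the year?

Coldhill County, 1 Jan – 21 Jul 2014: 202 days → €102,000 × 1.4% × 202/365 = €790.2904
The Canton of Juniperlake, 22 Jul – 31 Dec 2014: 163 days → €102,000 × 1.1% × 163/365 = €501.0575
Total = €1,291.3479

€1,291.35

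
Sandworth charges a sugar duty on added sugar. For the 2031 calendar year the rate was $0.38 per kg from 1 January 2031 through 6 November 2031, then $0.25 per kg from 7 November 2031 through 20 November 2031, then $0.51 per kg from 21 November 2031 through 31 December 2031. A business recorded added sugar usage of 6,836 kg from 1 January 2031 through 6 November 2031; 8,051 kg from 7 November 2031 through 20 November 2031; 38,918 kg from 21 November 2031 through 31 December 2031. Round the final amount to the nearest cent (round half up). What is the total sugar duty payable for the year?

1 January – 6 November 2031: 6,836 kg at $0.38/kg → $2,597.68
7 November – 20 November 2031: 8,051 kg at $0.25/kg → $2,012.75
21 November – 31 December 2031: 38,918 kg at $0.51/kg → $19,848.18

$24,458.61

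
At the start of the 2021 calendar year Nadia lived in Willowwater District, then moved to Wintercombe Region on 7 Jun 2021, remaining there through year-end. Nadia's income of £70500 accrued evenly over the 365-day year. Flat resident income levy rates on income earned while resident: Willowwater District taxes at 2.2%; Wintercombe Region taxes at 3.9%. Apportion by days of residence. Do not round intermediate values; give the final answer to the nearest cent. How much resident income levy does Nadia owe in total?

£2233.98

Willowwater District, 1 Jan – 6 Jun 2021: 157 days → £70500 × 2.2% × 157/365 = £667.1425
Wintercombe Region, 7 Jun – 31 Dec 2021: 208 days → £70500 × 3.9% × 208/365 = £1566.8384
Total = £2233.9808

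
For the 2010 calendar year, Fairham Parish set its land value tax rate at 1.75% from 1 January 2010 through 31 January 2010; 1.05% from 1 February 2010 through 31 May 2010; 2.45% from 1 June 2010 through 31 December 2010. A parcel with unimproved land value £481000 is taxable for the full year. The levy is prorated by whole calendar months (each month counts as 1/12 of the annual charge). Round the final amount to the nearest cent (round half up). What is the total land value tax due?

1 January – 31 January 2010: 1 month at 1.75% → £481000 × 1.75% × 1/12 = £701.4583
1 February – 31 May 2010: 4 months at 1.05% → £481000 × 1.05% × 4/12 = £1683.5000
1 June – 31 December 2010: 7 months at 2.45% → £481000 × 2.45% × 7/12 = £6874.2917
Total = £9259.2500

£9259.25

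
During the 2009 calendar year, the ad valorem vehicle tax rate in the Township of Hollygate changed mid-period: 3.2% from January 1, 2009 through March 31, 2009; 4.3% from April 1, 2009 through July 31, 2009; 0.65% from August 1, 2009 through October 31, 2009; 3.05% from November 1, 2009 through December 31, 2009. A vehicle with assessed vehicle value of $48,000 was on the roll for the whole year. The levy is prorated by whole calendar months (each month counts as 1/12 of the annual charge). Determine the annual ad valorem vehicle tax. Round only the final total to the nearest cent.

January 1 – March 31, 2009: 3 months at 3.2% → $48,000 × 3.2% × 3/12 = $384.0000
April 1 – July 31, 2009: 4 months at 4.3% → $48,000 × 4.3% × 4/12 = $688.0000
August 1 – October 31, 2009: 3 months at 0.65% → $48,000 × 0.65% × 3/12 = $78.0000
November 1 – December 31, 2009: 2 months at 3.05% → $48,000 × 3.05% × 2/12 = $244.0000
Total = $1,394.0000

$1,394.00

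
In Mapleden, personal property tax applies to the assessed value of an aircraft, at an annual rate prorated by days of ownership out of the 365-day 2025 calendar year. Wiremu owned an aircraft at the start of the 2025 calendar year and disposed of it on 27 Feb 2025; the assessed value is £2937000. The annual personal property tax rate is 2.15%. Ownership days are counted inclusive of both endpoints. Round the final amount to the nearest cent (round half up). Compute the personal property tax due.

Days held (1 Jan – 27 Feb 2025): 58 out of 365
Tax = £2937000 × 2.15% × 58/365 = £10034.0795

£10034.08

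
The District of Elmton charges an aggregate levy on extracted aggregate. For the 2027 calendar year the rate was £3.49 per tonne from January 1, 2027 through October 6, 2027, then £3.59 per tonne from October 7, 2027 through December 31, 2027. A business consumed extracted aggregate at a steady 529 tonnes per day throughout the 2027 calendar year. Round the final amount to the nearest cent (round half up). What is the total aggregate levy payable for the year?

£678416.05

January 1 – October 6, 2027: 279 days × 529 tonnes/day = 147,591 tonnes at £3.49/tonne → £515092.59
October 7 – December 31, 2027: 86 days × 529 tonnes/day = 45,494 tonnes at £3.59/tonne → £163323.46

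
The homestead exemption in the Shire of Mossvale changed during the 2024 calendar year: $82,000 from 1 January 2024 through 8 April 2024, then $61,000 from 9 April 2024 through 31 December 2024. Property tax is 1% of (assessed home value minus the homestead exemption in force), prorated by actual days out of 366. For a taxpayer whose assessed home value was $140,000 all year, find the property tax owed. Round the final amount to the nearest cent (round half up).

1 January – 8 April 2024: 99 days, exemption $82,000 → ($140,000 − $82,000) × 1% × 99/366 = $156.8852
9 April – 31 December 2024: 267 days, exemption $61,000 → ($140,000 − $61,000) × 1% × 267/366 = $576.3115
Total = $733.1967

$733.20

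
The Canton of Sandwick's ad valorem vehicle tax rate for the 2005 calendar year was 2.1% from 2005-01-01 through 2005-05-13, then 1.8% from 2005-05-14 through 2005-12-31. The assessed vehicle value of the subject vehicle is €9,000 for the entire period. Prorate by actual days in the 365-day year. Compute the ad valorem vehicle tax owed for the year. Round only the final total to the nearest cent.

2005-01-01 to 2005-05-13: 133 days at 2.1% → €9,000 × 2.1% × 133/365 = €68.8685
2005-05-14 to 2005-12-31: 232 days at 1.8% → €9,000 × 1.8% × 232/365 = €102.9699
Total = €171.8384

€171.84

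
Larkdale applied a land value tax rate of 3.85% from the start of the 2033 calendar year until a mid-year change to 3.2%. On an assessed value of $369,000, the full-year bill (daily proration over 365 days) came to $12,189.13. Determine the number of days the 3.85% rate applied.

Let d = days at the first rate; then 365 − d days at the second rate.
$369,000 × [3.85%·d + 3.2%·(365−d)] / 365 = $12,189.13
Solving gives d = 58, so the new rate took effect on 28 Feb 2033.

58 days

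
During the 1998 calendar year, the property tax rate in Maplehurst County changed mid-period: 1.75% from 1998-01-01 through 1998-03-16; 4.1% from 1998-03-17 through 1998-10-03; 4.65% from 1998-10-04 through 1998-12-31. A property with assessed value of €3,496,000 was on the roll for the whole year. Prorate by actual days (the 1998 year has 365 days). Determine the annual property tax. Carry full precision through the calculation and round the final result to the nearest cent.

1998-01-01 to 1998-03-16: 75 days at 1.75% → €3,496,000 × 1.75% × 75/365 = €12,571.2329
1998-03-17 to 1998-10-03: 201 days at 4.1% → €3,496,000 × 4.1% × 201/365 = €78,932.9753
1998-10-04 to 1998-12-31: 89 days at 4.65% → €3,496,000 × 4.65% × 89/365 = €39,638.8932
Total = €131,143.1014

€131,143.10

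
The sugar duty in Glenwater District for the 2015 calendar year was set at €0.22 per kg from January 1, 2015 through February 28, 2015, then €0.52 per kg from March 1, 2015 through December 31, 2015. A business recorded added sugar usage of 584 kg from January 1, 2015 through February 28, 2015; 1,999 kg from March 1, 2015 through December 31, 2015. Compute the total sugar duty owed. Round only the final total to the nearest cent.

€1,167.96

January 1 – February 28, 2015: 584 kg at €0.22/kg → €128.48
March 1 – December 31, 2015: 1,999 kg at €0.52/kg → €1,039.48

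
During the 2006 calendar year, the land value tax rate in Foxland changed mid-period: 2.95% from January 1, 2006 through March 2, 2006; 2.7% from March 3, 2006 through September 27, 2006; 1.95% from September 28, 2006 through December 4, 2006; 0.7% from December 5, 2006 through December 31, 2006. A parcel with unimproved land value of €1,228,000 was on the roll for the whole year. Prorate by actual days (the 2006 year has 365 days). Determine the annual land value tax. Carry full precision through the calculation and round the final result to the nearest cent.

€30,136.47

January 1 – March 2, 2006: 61 days at 2.95% → €1,228,000 × 2.95% × 61/365 = €6,054.2082
March 3 – September 27, 2006: 209 days at 2.7% → €1,228,000 × 2.7% × 209/365 = €18,985.2164
September 28 – December 4, 2006: 68 days at 1.95% → €1,228,000 × 1.95% × 68/365 = €4,461.1726
December 5 – December 31, 2006: 27 days at 0.7% → €1,228,000 × 0.7% × 27/365 = €635.8685
Total = €30,136.4658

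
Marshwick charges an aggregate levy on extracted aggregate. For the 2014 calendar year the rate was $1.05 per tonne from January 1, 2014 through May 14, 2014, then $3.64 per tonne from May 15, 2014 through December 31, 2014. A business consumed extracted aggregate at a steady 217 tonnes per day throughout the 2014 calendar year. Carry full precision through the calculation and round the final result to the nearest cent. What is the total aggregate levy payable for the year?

January 1 – May 14, 2014: 134 days × 217 tonnes/day = 29,078 tonnes at $1.05/tonne → $30,531.90
May 15 – December 31, 2014: 231 days × 217 tonnes/day = 50,127 tonnes at $3.64/tonne → $182,462.28

$212,994.18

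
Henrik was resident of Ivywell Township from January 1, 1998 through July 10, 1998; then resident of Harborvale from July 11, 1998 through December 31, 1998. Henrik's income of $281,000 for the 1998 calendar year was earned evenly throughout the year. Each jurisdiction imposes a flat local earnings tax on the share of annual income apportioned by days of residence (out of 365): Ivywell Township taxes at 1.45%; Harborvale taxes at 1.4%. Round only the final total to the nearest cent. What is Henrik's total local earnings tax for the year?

$4,007.52

Ivywell Township, January 1 – July 10, 1998: 191 days → $281,000 × 1.45% × 191/365 = $2,132.1356
Harborvale, July 11 – December 31, 1998: 174 days → $281,000 × 1.4% × 174/365 = $1,875.3863
Total = $4,007.5219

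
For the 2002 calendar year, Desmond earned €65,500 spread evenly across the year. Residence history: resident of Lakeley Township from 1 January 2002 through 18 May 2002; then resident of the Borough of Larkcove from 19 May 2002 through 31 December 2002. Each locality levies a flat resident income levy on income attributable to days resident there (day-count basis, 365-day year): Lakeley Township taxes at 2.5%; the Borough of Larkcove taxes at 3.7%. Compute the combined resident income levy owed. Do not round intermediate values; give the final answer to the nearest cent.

Lakeley Township, 1 January – 18 May 2002: 138 days → €65,500 × 2.5% × 138/365 = €619.1096
The Borough of Larkcove, 19 May – 31 December 2002: 227 days → €65,500 × 3.7% × 227/365 = €1,507.2178
Total = €2,126.3274

€2,126.33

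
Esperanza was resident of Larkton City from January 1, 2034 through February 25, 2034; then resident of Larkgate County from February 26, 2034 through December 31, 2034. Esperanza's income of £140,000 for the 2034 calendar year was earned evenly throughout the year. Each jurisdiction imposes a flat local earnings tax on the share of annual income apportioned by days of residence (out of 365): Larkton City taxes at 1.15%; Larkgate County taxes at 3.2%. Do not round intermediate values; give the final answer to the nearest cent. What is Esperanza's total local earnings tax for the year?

Larkton City, January 1 – February 25, 2034: 56 days → £140,000 × 1.15% × 56/365 = £247.0137
Larkgate County, February 26 – December 31, 2034: 309 days → £140,000 × 3.2% × 309/365 = £3,792.6575
Total = £4,039.6712

£4,039.67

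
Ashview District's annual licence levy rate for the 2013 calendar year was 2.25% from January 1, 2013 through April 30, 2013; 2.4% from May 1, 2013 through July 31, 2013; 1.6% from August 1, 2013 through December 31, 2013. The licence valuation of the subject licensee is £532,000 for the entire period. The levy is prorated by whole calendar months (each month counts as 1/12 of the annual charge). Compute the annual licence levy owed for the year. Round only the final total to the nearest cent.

January 1 – April 30, 2013: 4 months at 2.25% → £532,000 × 2.25% × 4/12 = £3,990.0000
May 1 – July 31, 2013: 3 months at 2.4% → £532,000 × 2.4% × 3/12 = £3,192.0000
August 1 – December 31, 2013: 5 months at 1.6% → £532,000 × 1.6% × 5/12 = £3,546.6667
Total = £10,728.6667

£10,728.67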